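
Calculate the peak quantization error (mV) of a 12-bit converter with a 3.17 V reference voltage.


The maximum quantization error is +/- LSB/2.
LSB = Vref / 2^n = 3.17 / 4096 = 0.00077393 V
Max error = LSB / 2 = 0.00077393 / 2 = 0.00038696 V
Max error = 0.387 mV

0.387 mV


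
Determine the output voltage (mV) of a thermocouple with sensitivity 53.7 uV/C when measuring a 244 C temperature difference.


The thermocouple output V = sensitivity * dT.
V = 53.7 uV/C * 244 C
V = 13102.8 uV
V = 13.103 mV

13.103 mV


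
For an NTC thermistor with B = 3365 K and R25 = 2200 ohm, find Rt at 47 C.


NTC thermistor equation: Rt = R25 * exp(B * (1/T - 1/T25)).
T in Kelvin: 320.15 K, T25 = 298.15 K
1/T - 1/T25 = 1/320.15 - 1/298.15 = -0.00023048
B * (1/T - 1/T25) = 3365 * -0.00023048 = -0.7756
Rt = 2200 * exp(-0.7756) = 1013.0 ohm

1013.0 ohm


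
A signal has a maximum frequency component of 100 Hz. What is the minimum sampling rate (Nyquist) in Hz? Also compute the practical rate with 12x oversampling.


By Nyquist theorem, fs_min = 2 * fmax.
fs_min = 2 * 100 = 200 Hz
Practical rate = 12 * fs_min = 12 * 200 = 2400 Hz

fs_min = 200 Hz, fs_practical = 2400 Hz


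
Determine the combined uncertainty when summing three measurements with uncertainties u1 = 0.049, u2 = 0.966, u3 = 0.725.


For a sum of independent quantities, uc = sqrt(u1^2 + u2^2 + u3^2).
uc = sqrt(0.049^2 + 0.966^2 + 0.725^2)
uc = sqrt(0.002401 + 0.933156 + 0.525625)
uc = 1.2088

1.2088


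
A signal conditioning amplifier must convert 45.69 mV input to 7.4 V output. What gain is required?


Gain = Vout / Vin (converting to same units).
G = 7.4 V / 45.69 mV
G = 7400.0 mV / 45.69 mV
G = 161.96

161.96


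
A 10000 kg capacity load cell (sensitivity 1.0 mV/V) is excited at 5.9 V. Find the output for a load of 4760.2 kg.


Vout = rated_output * Vex * (load / capacity).
Vout = 1.0 * 5.9 * (4760.2 / 10000)
Vout = 1.0 * 5.9 * 0.47602
Vout = 2.809 mV

2.809 mV


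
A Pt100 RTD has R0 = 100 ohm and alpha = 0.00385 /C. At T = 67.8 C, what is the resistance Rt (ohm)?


The RTD equation: Rt = R0 * (1 + alpha * T).
Rt = 100 * (1 + 0.00385 * 67.8)
Rt = 100 * (1 + 0.26103)
Rt = 100 * 1.26103
Rt = 126.103 ohm

126.103 ohm


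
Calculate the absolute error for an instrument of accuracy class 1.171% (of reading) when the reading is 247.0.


Absolute error = (accuracy% / 100) * reading.
Error = (1.171 / 100) * 247.0
Error = 0.01171 * 247.0
Error = 2.8924

2.8924


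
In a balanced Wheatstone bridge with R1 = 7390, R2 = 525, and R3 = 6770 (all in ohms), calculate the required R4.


At balance: R1*R4 = R2*R3, so R4 = R2*R3/R1.
R4 = 525 * 6770 / 7390
R4 = 3554250 / 7390
R4 = 480.95 ohm

480.95 ohm


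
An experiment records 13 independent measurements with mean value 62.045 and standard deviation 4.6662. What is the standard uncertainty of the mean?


The standard uncertainty for Type A evaluation is u = s / sqrt(n).
u = 4.6662 / sqrt(13)
u = 4.6662 / 3.6056
u = 1.2942

1.2942


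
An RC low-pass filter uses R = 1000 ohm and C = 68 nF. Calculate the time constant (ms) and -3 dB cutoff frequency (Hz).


Time constant: tau = R * C.
tau = 1000 * 6.80e-08 = 6.8e-05 s
tau = 0.068 ms
Cutoff frequency: fc = 1 / (2*pi*R*C).
fc = 1 / (2*pi*6.8e-05) = 2340.51 Hz

tau = 0.068 ms, fc = 2340.51 Hz


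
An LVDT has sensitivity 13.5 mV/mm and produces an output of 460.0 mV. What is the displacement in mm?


Displacement = Vout / sensitivity.
d = 460.0 / 13.5
d = 34.074 mm

34.074 mm


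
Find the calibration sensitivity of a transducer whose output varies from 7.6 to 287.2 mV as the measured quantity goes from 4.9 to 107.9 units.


Sensitivity = (y2 - y1) / (x2 - x1).
S = (287.2 - 7.6) / (107.9 - 4.9)
S = 279.6 / 103.0
S = 2.7146 mV/unit

2.7146 mV/unit


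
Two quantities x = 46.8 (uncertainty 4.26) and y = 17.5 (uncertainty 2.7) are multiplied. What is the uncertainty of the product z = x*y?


For a product z = x*y, the relative uncertainty is:
uz/z = sqrt((ux/x)^2 + (uy/y)^2)
Relative uncertainties: ux/x = 4.26/46.8 = 0.091026
uy/y = 2.7/17.5 = 0.154286
z = 46.8 * 17.5 = 819.0
uz = 819.0 * sqrt(0.091026^2 + 0.154286^2) = 146.712

146.712


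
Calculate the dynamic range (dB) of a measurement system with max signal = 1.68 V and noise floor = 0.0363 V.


Dynamic range = 20 * log10(Vmax / Vnoise).
DR = 20 * log10(1.68 / 0.0363)
DR = 20 * log10(46.28)
DR = 33.31 dB

33.31 dB


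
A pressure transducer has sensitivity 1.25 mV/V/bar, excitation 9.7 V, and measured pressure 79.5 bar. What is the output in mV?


Output = sensitivity * Vex * P.
Vout = 1.25 * 9.7 * 79.5
Vout = 12.125 * 79.5
Vout = 963.94 mV

963.94 mV


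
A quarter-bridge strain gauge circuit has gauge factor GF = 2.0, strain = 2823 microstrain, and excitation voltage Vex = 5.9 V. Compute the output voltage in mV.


Quarter bridge output: Vout = (GF * epsilon * Vex) / 4.
Vout = (2.0 * 2823e-6 * 5.9) / 4
Vout = 0.0333114 / 4 V
Vout = 0.00832785 V = 8.3279 mV

8.3279 mV


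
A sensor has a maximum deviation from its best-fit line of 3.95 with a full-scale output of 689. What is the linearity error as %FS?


Linearity error = (max deviation / full scale) * 100%.
Linearity = (3.95 / 689) * 100
Linearity = 0.573 %FS

0.573 %FS


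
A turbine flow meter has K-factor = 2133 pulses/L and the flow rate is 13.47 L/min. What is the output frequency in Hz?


Frequency = K * Q / 60 (converting L/min to L/s).
f = 2133 * 13.47 / 60
f = 28731.51 / 60
f = 478.86 Hz

478.86 Hz


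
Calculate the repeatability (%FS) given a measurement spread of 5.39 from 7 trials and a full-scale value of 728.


Repeatability = (spread / full scale) * 100%.
R = (5.39 / 728) * 100
R = 0.74 %FS

0.74 %FS


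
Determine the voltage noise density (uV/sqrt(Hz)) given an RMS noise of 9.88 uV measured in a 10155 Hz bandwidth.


Noise spectral density = Vrms / sqrt(BW).
NSD = 9.88 / sqrt(10155)
NSD = 9.88 / 100.772
NSD = 0.098 uV/sqrt(Hz)

0.098 uV/sqrt(Hz)


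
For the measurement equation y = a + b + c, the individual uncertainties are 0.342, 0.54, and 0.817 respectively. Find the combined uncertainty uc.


For a sum of independent quantities, uc = sqrt(u1^2 + u2^2 + u3^2).
uc = sqrt(0.342^2 + 0.54^2 + 0.817^2)
uc = sqrt(0.116964 + 0.2916 + 0.667489)
uc = 1.0373

1.0373


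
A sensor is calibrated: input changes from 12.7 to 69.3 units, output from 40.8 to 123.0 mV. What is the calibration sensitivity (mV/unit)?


Sensitivity = (y2 - y1) / (x2 - x1).
S = (123.0 - 40.8) / (69.3 - 12.7)
S = 82.2 / 56.6
S = 1.4523 mV/unit

1.4523 mV/unit


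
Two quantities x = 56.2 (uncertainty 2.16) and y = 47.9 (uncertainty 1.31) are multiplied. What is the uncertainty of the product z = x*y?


For a product z = x*y, the relative uncertainty is:
uz/z = sqrt((ux/x)^2 + (uy/y)^2)
Relative uncertainties: ux/x = 2.16/56.2 = 0.038434
uy/y = 1.31/47.9 = 0.027349
z = 56.2 * 47.9 = 2692.0
uz = 2692.0 * sqrt(0.038434^2 + 0.027349^2) = 126.984

126.984


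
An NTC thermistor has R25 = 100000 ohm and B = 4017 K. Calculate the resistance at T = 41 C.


NTC thermistor equation: Rt = R25 * exp(B * (1/T - 1/T25)).
T in Kelvin: 314.15 K, T25 = 298.15 K
1/T - 1/T25 = 1/314.15 - 1/298.15 = -0.00017082
B * (1/T - 1/T25) = 4017 * -0.00017082 = -0.6862
Rt = 100000 * exp(-0.6862) = 50348.6 ohm

50348.6 ohm


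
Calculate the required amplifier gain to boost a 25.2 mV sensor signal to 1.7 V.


Gain = Vout / Vin (converting to same units).
G = 1.7 V / 25.2 mV
G = 1700.0 mV / 25.2 mV
G = 67.46

67.46


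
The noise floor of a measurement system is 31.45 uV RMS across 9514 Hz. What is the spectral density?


Noise spectral density = Vrms / sqrt(BW).
NSD = 31.45 / sqrt(9514)
NSD = 31.45 / 97.5397
NSD = 0.3224 uV/sqrt(Hz)

0.3224 uV/sqrt(Hz)


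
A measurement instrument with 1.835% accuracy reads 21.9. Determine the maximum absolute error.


Absolute error = (accuracy% / 100) * reading.
Error = (1.835 / 100) * 21.9
Error = 0.01835 * 21.9
Error = 0.4019

0.4019


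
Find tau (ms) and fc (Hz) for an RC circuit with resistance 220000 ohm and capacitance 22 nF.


Time constant: tau = R * C.
tau = 220000 * 2.20e-08 = 0.00484 s
tau = 4.84 ms
Cutoff frequency: fc = 1 / (2*pi*R*C).
fc = 1 / (2*pi*0.00484) = 32.88 Hz

tau = 4.84 ms, fc = 32.88 Hz


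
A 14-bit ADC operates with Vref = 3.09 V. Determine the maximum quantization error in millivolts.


The maximum quantization error is +/- LSB/2.
LSB = Vref / 2^n = 3.09 / 16384 = 0.0001886 V
Max error = LSB / 2 = 0.0001886 / 2 = 9.43e-05 V
Max error = 0.0943 mV

0.0943 mV


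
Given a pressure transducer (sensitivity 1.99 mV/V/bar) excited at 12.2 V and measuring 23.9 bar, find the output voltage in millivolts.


Output = sensitivity * Vex * P.
Vout = 1.99 * 12.2 * 23.9
Vout = 24.278 * 23.9
Vout = 580.24 mV

580.24 mV


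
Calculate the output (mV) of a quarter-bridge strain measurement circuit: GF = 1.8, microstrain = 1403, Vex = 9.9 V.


Quarter bridge output: Vout = (GF * epsilon * Vex) / 4.
Vout = (1.8 * 1403e-6 * 9.9) / 4
Vout = 0.02500146 / 4 V
Vout = 0.00625037 V = 6.2504 mV

6.2504 mV


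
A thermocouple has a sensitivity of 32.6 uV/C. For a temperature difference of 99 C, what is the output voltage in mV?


The thermocouple output V = sensitivity * dT.
V = 32.6 uV/C * 99 C
V = 3227.4 uV
V = 3.227 mV

3.227 mV


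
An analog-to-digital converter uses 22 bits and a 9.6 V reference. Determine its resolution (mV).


The resolution (LSB) of an ADC is Vref / 2^n.
LSB = 9.6 / 2^22
LSB = 9.6 / 4194304
LSB = 2.29e-06 V = 0.00228882 mV

0.00228882 mV


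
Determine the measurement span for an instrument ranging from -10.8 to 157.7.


Span = upper range - lower range.
Span = 157.7 - (-10.8)
Span = 168.5

168.5


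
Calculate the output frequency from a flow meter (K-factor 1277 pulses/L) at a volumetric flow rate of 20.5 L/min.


Frequency = K * Q / 60 (converting L/min to L/s).
f = 1277 * 20.5 / 60
f = 26178.5 / 60
f = 436.31 Hz

436.31 Hz


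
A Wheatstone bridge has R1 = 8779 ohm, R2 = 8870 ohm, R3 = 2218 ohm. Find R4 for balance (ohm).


At balance: R1*R4 = R2*R3, so R4 = R2*R3/R1.
R4 = 8870 * 2218 / 8779
R4 = 19673660 / 8779
R4 = 2240.99 ohm

2240.99 ohm


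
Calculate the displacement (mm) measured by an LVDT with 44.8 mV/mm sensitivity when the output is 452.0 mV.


Displacement = Vout / sensitivity.
d = 452.0 / 44.8
d = 10.089 mm

10.089 mm


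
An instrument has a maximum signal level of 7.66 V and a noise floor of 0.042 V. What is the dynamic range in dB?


Dynamic range = 20 * log10(Vmax / Vnoise).
DR = 20 * log10(7.66 / 0.042)
DR = 20 * log10(182.38)
DR = 45.22 dB

45.22 dB


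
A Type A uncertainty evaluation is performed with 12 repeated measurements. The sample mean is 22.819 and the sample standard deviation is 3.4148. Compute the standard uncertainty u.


The standard uncertainty for Type A evaluation is u = s / sqrt(n).
u = 3.4148 / sqrt(12)
u = 3.4148 / 3.4641
u = 0.9858

0.9858


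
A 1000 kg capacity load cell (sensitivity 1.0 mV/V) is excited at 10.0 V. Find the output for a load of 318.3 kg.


Vout = rated_output * Vex * (load / capacity).
Vout = 1.0 * 10.0 * (318.3 / 1000)
Vout = 1.0 * 10.0 * 0.3183
Vout = 3.183 mV

3.183 mV


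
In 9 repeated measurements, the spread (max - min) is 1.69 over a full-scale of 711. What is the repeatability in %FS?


Repeatability = (spread / full scale) * 100%.
R = (1.69 / 711) * 100
R = 0.238 %FS

0.238 %FS


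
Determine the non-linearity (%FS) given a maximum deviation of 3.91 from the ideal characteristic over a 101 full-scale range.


Linearity error = (max deviation / full scale) * 100%.
Linearity = (3.91 / 101) * 100
Linearity = 3.871 %FS

3.871 %FS


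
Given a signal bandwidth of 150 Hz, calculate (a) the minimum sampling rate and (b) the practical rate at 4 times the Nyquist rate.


By Nyquist theorem, fs_min = 2 * fmax.
fs_min = 2 * 150 = 300 Hz
Practical rate = 4 * fs_min = 4 * 300 = 1200 Hz

fs_min = 300 Hz, fs_practical = 1200 Hz


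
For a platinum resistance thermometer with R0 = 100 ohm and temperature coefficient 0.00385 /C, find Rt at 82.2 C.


The RTD equation: Rt = R0 * (1 + alpha * T).
Rt = 100 * (1 + 0.00385 * 82.2)
Rt = 100 * (1 + 0.31647)
Rt = 100 * 1.31647
Rt = 131.647 ohm

131.647 ohm


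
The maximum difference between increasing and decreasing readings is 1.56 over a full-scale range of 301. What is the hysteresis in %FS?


Hysteresis = (max difference / full scale) * 100%.
H = (1.56 / 301) * 100
H = 0.518 %FS

0.518 %FS


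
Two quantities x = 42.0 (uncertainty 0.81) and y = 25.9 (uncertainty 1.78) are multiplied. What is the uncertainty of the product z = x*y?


For a product z = x*y, the relative uncertainty is:
uz/z = sqrt((ux/x)^2 + (uy/y)^2)
Relative uncertainties: ux/x = 0.81/42.0 = 0.019286
uy/y = 1.78/25.9 = 0.068726
z = 42.0 * 25.9 = 1087.8
uz = 1087.8 * sqrt(0.019286^2 + 0.068726^2) = 77.648

77.648


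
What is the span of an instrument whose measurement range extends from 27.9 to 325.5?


Span = upper range - lower range.
Span = 325.5 - (27.9)
Span = 297.6

297.6


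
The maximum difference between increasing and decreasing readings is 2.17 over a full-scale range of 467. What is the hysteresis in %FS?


Hysteresis = (max difference / full scale) * 100%.
H = (2.17 / 467) * 100
H = 0.465 %FS

0.465 %FS


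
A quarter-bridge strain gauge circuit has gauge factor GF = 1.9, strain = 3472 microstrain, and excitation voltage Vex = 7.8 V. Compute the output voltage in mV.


Quarter bridge output: Vout = (GF * epsilon * Vex) / 4.
Vout = (1.9 * 3472e-6 * 7.8) / 4
Vout = 0.05145504 / 4 V
Vout = 0.01286376 V = 12.8638 mV

12.8638 mV


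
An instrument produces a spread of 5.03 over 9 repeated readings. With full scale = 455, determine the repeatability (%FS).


Repeatability = (spread / full scale) * 100%.
R = (5.03 / 455) * 100
R = 1.105 %FS

1.105 %FS


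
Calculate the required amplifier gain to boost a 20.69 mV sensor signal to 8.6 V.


Gain = Vout / Vin (converting to same units).
G = 8.6 V / 20.69 mV
G = 8600.0 mV / 20.69 mV
G = 415.66

415.66


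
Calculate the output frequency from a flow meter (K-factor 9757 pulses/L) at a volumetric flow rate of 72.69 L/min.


Frequency = K * Q / 60 (converting L/min to L/s).
f = 9757 * 72.69 / 60
f = 709236.33 / 60
f = 11820.61 Hz

11820.61 Hz


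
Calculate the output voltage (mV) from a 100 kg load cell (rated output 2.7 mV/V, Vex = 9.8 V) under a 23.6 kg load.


Vout = rated_output * Vex * (load / capacity).
Vout = 2.7 * 9.8 * (23.6 / 100)
Vout = 2.7 * 9.8 * 0.236
Vout = 6.245 mV

6.245 mV


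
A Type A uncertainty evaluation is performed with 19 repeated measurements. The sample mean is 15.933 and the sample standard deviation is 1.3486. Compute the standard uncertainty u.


The standard uncertainty for Type A evaluation is u = s / sqrt(n).
u = 1.3486 / sqrt(19)
u = 1.3486 / 4.3589
u = 0.3094

0.3094


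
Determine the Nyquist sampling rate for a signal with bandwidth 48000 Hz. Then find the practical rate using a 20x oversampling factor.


By Nyquist theorem, fs_min = 2 * fmax.
fs_min = 2 * 48000 = 96000 Hz
Practical rate = 20 * fs_min = 20 * 96000 = 1920000 Hz

fs_min = 96000 Hz, fs_practical = 1920000 Hz


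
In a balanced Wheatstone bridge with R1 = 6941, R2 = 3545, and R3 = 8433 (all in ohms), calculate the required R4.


At balance: R1*R4 = R2*R3, so R4 = R2*R3/R1.
R4 = 3545 * 8433 / 6941
R4 = 29894985 / 6941
R4 = 4307.01 ohm

4307.01 ohm


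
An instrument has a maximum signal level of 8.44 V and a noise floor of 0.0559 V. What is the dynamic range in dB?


Dynamic range = 20 * log10(Vmax / Vnoise).
DR = 20 * log10(8.44 / 0.0559)
DR = 20 * log10(150.98)
DR = 43.58 dB

43.58 dB


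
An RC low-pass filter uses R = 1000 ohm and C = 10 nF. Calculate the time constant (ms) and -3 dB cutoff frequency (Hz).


Time constant: tau = R * C.
tau = 1000 * 1.00e-08 = 1e-05 s
tau = 0.01 ms
Cutoff frequency: fc = 1 / (2*pi*R*C).
fc = 1 / (2*pi*1e-05) = 15915.49 Hz

tau = 0.01 ms, fc = 15915.49 Hz


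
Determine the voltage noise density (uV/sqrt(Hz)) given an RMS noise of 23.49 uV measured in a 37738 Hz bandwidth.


Noise spectral density = Vrms / sqrt(BW).
NSD = 23.49 / sqrt(37738)
NSD = 23.49 / 194.2627
NSD = 0.1209 uV/sqrt(Hz)

0.1209 uV/sqrt(Hz)


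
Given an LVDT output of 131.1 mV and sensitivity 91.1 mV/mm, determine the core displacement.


Displacement = Vout / sensitivity.
d = 131.1 / 91.1
d = 1.439 mm

1.439 mm


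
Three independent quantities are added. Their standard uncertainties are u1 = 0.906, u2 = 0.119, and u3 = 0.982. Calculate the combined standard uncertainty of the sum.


For a sum of independent quantities, uc = sqrt(u1^2 + u2^2 + u3^2).
uc = sqrt(0.906^2 + 0.119^2 + 0.982^2)
uc = sqrt(0.820836 + 0.014161 + 0.964324)
uc = 1.3414

1.3414


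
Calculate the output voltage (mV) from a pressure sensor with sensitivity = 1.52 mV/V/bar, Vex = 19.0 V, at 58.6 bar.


Output = sensitivity * Vex * P.
Vout = 1.52 * 19.0 * 58.6
Vout = 28.88 * 58.6
Vout = 1692.37 mV

1692.37 mV


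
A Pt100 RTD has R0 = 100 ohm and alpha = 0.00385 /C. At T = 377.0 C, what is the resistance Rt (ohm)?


The RTD equation: Rt = R0 * (1 + alpha * T).
Rt = 100 * (1 + 0.00385 * 377.0)
Rt = 100 * (1 + 1.45145)
Rt = 100 * 2.45145
Rt = 245.145 ohm

245.145 ohm


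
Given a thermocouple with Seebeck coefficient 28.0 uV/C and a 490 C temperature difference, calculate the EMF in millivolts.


The thermocouple output V = sensitivity * dT.
V = 28.0 uV/C * 490 C
V = 13720.0 uV
V = 13.72 mV

13.72 mV


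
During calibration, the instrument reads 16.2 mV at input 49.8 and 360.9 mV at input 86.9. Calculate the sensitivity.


Sensitivity = (y2 - y1) / (x2 - x1).
S = (360.9 - 16.2) / (86.9 - 49.8)
S = 344.7 / 37.1
S = 9.2911 mV/unit

9.2911 mV/unit


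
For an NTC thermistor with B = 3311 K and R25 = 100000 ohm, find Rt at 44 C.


NTC thermistor equation: Rt = R25 * exp(B * (1/T - 1/T25)).
T in Kelvin: 317.15 K, T25 = 298.15 K
1/T - 1/T25 = 1/317.15 - 1/298.15 = -0.00020093
B * (1/T - 1/T25) = 3311 * -0.00020093 = -0.6653
Rt = 100000 * exp(-0.6653) = 51412.3 ohm

51412.3 ohm


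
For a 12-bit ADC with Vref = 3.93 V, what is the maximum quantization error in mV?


The maximum quantization error is +/- LSB/2.
LSB = Vref / 2^n = 3.93 / 4096 = 0.00095947 V
Max error = LSB / 2 = 0.00095947 / 2 = 0.00047974 V
Max error = 0.4797 mV

0.4797 mV


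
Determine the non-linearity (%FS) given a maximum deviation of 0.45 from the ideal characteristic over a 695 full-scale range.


Linearity error = (max deviation / full scale) * 100%.
Linearity = (0.45 / 695) * 100
Linearity = 0.065 %FS

0.065 %FS


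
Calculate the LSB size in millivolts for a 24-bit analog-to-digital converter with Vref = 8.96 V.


The resolution (LSB) of an ADC is Vref / 2^n.
LSB = 8.96 / 2^24
LSB = 8.96 / 16777216
LSB = 5.3e-07 V = 0.00053406 mV

0.00053406 mV


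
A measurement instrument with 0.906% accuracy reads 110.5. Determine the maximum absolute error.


Absolute error = (accuracy% / 100) * reading.
Error = (0.906 / 100) * 110.5
Error = 0.00906 * 110.5
Error = 1.0011

1.0011


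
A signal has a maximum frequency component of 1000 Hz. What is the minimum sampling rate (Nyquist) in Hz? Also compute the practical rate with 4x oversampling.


By Nyquist theorem, fs_min = 2 * fmax.
fs_min = 2 * 1000 = 2000 Hz
Practical rate = 4 * fs_min = 4 * 2000 = 8000 Hz

fs_min = 2000 Hz, fs_practical = 8000 Hz


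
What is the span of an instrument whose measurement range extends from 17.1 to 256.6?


Span = upper range - lower range.
Span = 256.6 - (17.1)
Span = 239.5

239.5


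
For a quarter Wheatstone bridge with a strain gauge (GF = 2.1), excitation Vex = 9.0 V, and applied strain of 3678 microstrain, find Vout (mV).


Quarter bridge output: Vout = (GF * epsilon * Vex) / 4.
Vout = (2.1 * 3678e-6 * 9.0) / 4
Vout = 0.0695142 / 4 V
Vout = 0.01737855 V = 17.3786 mV

17.3786 mV


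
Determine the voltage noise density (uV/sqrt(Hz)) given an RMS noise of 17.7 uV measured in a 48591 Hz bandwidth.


Noise spectral density = Vrms / sqrt(BW).
NSD = 17.7 / sqrt(48591)
NSD = 17.7 / 220.4337
NSD = 0.0803 uV/sqrt(Hz)

0.0803 uV/sqrt(Hz)


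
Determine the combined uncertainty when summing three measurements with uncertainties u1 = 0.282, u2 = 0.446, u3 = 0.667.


For a sum of independent quantities, uc = sqrt(u1^2 + u2^2 + u3^2).
uc = sqrt(0.282^2 + 0.446^2 + 0.667^2)
uc = sqrt(0.079524 + 0.198916 + 0.444889)
uc = 0.8505

0.8505


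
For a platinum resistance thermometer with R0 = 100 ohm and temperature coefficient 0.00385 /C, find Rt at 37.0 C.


The RTD equation: Rt = R0 * (1 + alpha * T).
Rt = 100 * (1 + 0.00385 * 37.0)
Rt = 100 * (1 + 0.14245)
Rt = 100 * 1.14245
Rt = 114.245 ohm

114.245 ohm


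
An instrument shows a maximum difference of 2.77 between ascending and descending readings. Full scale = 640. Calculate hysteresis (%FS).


Hysteresis = (max difference / full scale) * 100%.
H = (2.77 / 640) * 100
H = 0.433 %FS

0.433 %FS


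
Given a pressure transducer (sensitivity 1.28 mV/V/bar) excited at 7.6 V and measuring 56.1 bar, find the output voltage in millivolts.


Output = sensitivity * Vex * P.
Vout = 1.28 * 7.6 * 56.1
Vout = 9.728 * 56.1
Vout = 545.74 mV

545.74 mV


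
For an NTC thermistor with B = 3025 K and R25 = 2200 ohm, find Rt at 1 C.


NTC thermistor equation: Rt = R25 * exp(B * (1/T - 1/T25)).
T in Kelvin: 274.15 K, T25 = 298.15 K
1/T - 1/T25 = 1/274.15 - 1/298.15 = 0.00029362
B * (1/T - 1/T25) = 3025 * 0.00029362 = 0.8882
Rt = 2200 * exp(0.8882) = 5347.7 ohm

5347.7 ohm


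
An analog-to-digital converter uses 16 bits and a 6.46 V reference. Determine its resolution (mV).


The resolution (LSB) of an ADC is Vref / 2^n.
LSB = 6.46 / 2^16
LSB = 6.46 / 65536
LSB = 9.857e-05 V = 0.09857178 mV

0.09857178 mV


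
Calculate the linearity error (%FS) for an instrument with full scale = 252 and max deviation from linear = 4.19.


Linearity error = (max deviation / full scale) * 100%.
Linearity = (4.19 / 252) * 100
Linearity = 1.663 %FS

1.663 %FS


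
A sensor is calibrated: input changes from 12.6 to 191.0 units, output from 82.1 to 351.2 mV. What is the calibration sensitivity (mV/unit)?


Sensitivity = (y2 - y1) / (x2 - x1).
S = (351.2 - 82.1) / (191.0 - 12.6)
S = 269.1 / 178.4
S = 1.5084 mV/unit

1.5084 mV/unit


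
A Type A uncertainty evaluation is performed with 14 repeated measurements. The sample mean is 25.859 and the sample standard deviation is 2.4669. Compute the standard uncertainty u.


The standard uncertainty for Type A evaluation is u = s / sqrt(n).
u = 2.4669 / sqrt(14)
u = 2.4669 / 3.7417
u = 0.6593

0.6593


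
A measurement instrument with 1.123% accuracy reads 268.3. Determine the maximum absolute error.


Absolute error = (accuracy% / 100) * reading.
Error = (1.123 / 100) * 268.3
Error = 0.01123 * 268.3
Error = 3.013

3.013


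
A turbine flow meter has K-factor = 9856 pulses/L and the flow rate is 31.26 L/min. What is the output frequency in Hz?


Frequency = K * Q / 60 (converting L/min to L/s).
f = 9856 * 31.26 / 60
f = 308098.56 / 60
f = 5134.98 Hz

5134.98 Hz


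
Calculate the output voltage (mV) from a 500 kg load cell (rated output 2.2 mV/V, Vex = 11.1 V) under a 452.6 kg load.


Vout = rated_output * Vex * (load / capacity).
Vout = 2.2 * 11.1 * (452.6 / 500)
Vout = 2.2 * 11.1 * 0.9052
Vout = 22.105 mV

22.105 mV


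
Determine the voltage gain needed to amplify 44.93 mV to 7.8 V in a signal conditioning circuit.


Gain = Vout / Vin (converting to same units).
G = 7.8 V / 44.93 mV
G = 7800.0 mV / 44.93 mV
G = 173.6

173.6


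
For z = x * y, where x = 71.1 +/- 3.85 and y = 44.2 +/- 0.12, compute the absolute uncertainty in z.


For a product z = x*y, the relative uncertainty is:
uz/z = sqrt((ux/x)^2 + (uy/y)^2)
Relative uncertainties: ux/x = 3.85/71.1 = 0.054149
uy/y = 0.12/44.2 = 0.002715
z = 71.1 * 44.2 = 3142.6
uz = 3142.6 * sqrt(0.054149^2 + 0.002715^2) = 170.384

170.384


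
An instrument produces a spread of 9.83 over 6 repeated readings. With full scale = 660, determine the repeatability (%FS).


Repeatability = (spread / full scale) * 100%.
R = (9.83 / 660) * 100
R = 1.489 %FS

1.489 %FS


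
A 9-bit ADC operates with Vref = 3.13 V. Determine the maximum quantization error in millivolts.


The maximum quantization error is +/- LSB/2.
LSB = Vref / 2^n = 3.13 / 512 = 0.00611328 V
Max error = LSB / 2 = 0.00611328 / 2 = 0.00305664 V
Max error = 3.0566 mV

3.0566 mV


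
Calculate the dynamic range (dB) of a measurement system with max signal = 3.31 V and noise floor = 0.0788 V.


Dynamic range = 20 * log10(Vmax / Vnoise).
DR = 20 * log10(3.31 / 0.0788)
DR = 20 * log10(42.01)
DR = 32.47 dB

32.47 dB


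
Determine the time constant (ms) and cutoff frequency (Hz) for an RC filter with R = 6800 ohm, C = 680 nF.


Time constant: tau = R * C.
tau = 6800 * 6.80e-07 = 0.004624 s
tau = 4.624 ms
Cutoff frequency: fc = 1 / (2*pi*R*C).
fc = 1 / (2*pi*0.004624) = 34.42 Hz

tau = 4.624 ms, fc = 34.42 Hz


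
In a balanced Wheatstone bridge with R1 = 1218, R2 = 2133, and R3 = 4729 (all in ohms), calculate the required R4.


At balance: R1*R4 = R2*R3, so R4 = R2*R3/R1.
R4 = 2133 * 4729 / 1218
R4 = 10086957 / 1218
R4 = 8281.57 ohm

8281.57 ohm


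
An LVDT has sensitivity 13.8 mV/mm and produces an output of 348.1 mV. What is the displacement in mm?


Displacement = Vout / sensitivity.
d = 348.1 / 13.8
d = 25.225 mm

25.225 mm


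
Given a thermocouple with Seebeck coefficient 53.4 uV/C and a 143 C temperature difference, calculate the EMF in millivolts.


The thermocouple output V = sensitivity * dT.
V = 53.4 uV/C * 143 C
V = 7636.2 uV
V = 7.636 mV

7.636 mV


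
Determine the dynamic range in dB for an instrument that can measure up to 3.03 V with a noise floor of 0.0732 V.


Dynamic range = 20 * log10(Vmax / Vnoise).
DR = 20 * log10(3.03 / 0.0732)
DR = 20 * log10(41.39)
DR = 32.34 dB

32.34 dB


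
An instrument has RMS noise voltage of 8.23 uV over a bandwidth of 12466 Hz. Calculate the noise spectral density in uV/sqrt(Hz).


Noise spectral density = Vrms / sqrt(BW).
NSD = 8.23 / sqrt(12466)
NSD = 8.23 / 111.6512
NSD = 0.0737 uV/sqrt(Hz)

0.0737 uV/sqrt(Hz)


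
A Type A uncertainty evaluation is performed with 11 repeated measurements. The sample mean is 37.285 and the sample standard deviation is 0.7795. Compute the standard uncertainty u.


The standard uncertainty for Type A evaluation is u = s / sqrt(n).
u = 0.7795 / sqrt(11)
u = 0.7795 / 3.3166
u = 0.235

0.235


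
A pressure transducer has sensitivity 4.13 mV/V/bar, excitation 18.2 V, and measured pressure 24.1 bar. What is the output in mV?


Output = sensitivity * Vex * P.
Vout = 4.13 * 18.2 * 24.1
Vout = 75.166 * 24.1
Vout = 1811.5 mV

1811.5 mV


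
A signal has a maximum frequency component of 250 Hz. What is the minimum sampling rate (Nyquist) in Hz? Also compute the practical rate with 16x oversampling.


By Nyquist theorem, fs_min = 2 * fmax.
fs_min = 2 * 250 = 500 Hz
Practical rate = 16 * fs_min = 16 * 500 = 8000 Hz

fs_min = 500 Hz, fs_practical = 8000 Hz


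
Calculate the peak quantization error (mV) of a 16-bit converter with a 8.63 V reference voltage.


The maximum quantization error is +/- LSB/2.
LSB = Vref / 2^n = 8.63 / 65536 = 0.00013168 V
Max error = LSB / 2 = 0.00013168 / 2 = 6.584e-05 V
Max error = 0.0658 mV

0.0658 mV


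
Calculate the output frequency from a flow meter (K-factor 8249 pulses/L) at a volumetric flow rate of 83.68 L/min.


Frequency = K * Q / 60 (converting L/min to L/s).
f = 8249 * 83.68 / 60
f = 690276.32 / 60
f = 11504.61 Hz

11504.61 Hz


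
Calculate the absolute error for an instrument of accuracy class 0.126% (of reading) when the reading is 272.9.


Absolute error = (accuracy% / 100) * reading.
Error = (0.126 / 100) * 272.9
Error = 0.00126 * 272.9
Error = 0.3439

0.3439


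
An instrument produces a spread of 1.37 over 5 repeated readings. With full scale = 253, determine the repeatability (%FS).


Repeatability = (spread / full scale) * 100%.
R = (1.37 / 253) * 100
R = 0.542 %FS

0.542 %FS


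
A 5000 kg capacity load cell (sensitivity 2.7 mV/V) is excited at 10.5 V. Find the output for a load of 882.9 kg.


Vout = rated_output * Vex * (load / capacity).
Vout = 2.7 * 10.5 * (882.9 / 5000)
Vout = 2.7 * 10.5 * 0.17658
Vout = 5.006 mV

5.006 mV


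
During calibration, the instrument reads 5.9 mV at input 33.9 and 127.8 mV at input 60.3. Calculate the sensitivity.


Sensitivity = (y2 - y1) / (x2 - x1).
S = (127.8 - 5.9) / (60.3 - 33.9)
S = 121.9 / 26.4
S = 4.6174 mV/unit

4.6174 mV/unit


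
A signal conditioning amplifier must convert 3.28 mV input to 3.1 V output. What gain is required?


Gain = Vout / Vin (converting to same units).
G = 3.1 V / 3.28 mV
G = 3100.0 mV / 3.28 mV
G = 945.12

945.12


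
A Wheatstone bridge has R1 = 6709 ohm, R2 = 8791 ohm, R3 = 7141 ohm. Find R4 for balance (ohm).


At balance: R1*R4 = R2*R3, so R4 = R2*R3/R1.
R4 = 8791 * 7141 / 6709
R4 = 62776531 / 6709
R4 = 9357.06 ohm

9357.06 ohm


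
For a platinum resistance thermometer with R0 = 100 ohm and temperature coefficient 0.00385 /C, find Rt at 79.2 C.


The RTD equation: Rt = R0 * (1 + alpha * T).
Rt = 100 * (1 + 0.00385 * 79.2)
Rt = 100 * (1 + 0.30492)
Rt = 100 * 1.30492
Rt = 130.492 ohm

130.492 ohm


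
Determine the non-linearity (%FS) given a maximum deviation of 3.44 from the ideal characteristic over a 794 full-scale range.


Linearity error = (max deviation / full scale) * 100%.
Linearity = (3.44 / 794) * 100
Linearity = 0.433 %FS

0.433 %FS


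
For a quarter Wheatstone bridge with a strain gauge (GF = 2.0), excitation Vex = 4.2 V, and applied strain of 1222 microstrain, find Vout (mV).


Quarter bridge output: Vout = (GF * epsilon * Vex) / 4.
Vout = (2.0 * 1222e-6 * 4.2) / 4
Vout = 0.0102648 / 4 V
Vout = 0.0025662 V = 2.5662 mV

2.5662 mV


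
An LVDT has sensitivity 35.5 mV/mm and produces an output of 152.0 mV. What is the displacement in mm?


Displacement = Vout / sensitivity.
d = 152.0 / 35.5
d = 4.282 mm

4.282 mm


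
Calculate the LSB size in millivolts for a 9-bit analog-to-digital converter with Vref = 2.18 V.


The resolution (LSB) of an ADC is Vref / 2^n.
LSB = 2.18 / 2^9
LSB = 2.18 / 512
LSB = 0.00425781 V = 4.2578125 mV

4.2578125 mV


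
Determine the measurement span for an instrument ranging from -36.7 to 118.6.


Span = upper range - lower range.
Span = 118.6 - (-36.7)
Span = 155.3

155.3


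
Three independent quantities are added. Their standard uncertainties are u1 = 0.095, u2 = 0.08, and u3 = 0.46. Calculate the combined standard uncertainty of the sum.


For a sum of independent quantities, uc = sqrt(u1^2 + u2^2 + u3^2).
uc = sqrt(0.095^2 + 0.08^2 + 0.46^2)
uc = sqrt(0.009025 + 0.0064 + 0.2116)
uc = 0.4765

0.4765


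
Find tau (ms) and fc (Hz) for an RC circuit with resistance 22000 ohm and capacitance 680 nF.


Time constant: tau = R * C.
tau = 22000 * 6.80e-07 = 0.01496 s
tau = 14.96 ms
Cutoff frequency: fc = 1 / (2*pi*R*C).
fc = 1 / (2*pi*0.01496) = 10.64 Hz

tau = 14.96 ms, fc = 10.64 Hz


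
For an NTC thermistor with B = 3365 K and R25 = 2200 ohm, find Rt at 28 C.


NTC thermistor equation: Rt = R25 * exp(B * (1/T - 1/T25)).
T in Kelvin: 301.15 K, T25 = 298.15 K
1/T - 1/T25 = 1/301.15 - 1/298.15 = -3.341e-05
B * (1/T - 1/T25) = 3365 * -3.341e-05 = -0.1124
Rt = 2200 * exp(-0.1124) = 1966.0 ohm

1966.0 ohm


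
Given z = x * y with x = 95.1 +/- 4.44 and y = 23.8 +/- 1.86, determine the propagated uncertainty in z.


For a product z = x*y, the relative uncertainty is:
uz/z = sqrt((ux/x)^2 + (uy/y)^2)
Relative uncertainties: ux/x = 4.44/95.1 = 0.046688
uy/y = 1.86/23.8 = 0.078151
z = 95.1 * 23.8 = 2263.4
uz = 2263.4 * sqrt(0.046688^2 + 0.078151^2) = 206.047

206.047


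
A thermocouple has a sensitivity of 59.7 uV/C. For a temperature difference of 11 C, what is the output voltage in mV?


The thermocouple output V = sensitivity * dT.
V = 59.7 uV/C * 11 C
V = 656.7 uV
V = 0.657 mV

0.657 mV


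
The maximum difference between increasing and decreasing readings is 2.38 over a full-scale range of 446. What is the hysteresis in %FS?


Hysteresis = (max difference / full scale) * 100%.
H = (2.38 / 446) * 100
H = 0.534 %FS

0.534 %FS


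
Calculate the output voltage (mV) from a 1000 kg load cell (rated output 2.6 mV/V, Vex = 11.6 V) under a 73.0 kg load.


Vout = rated_output * Vex * (load / capacity).
Vout = 2.6 * 11.6 * (73.0 / 1000)
Vout = 2.6 * 11.6 * 0.073
Vout = 2.202 mV

2.202 mV


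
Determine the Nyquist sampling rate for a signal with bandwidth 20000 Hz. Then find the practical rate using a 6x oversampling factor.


By Nyquist theorem, fs_min = 2 * fmax.
fs_min = 2 * 20000 = 40000 Hz
Practical rate = 6 * fs_min = 6 * 40000 = 240000 Hz

fs_min = 40000 Hz, fs_practical = 240000 Hz


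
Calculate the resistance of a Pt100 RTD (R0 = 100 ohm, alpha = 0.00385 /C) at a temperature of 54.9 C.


The RTD equation: Rt = R0 * (1 + alpha * T).
Rt = 100 * (1 + 0.00385 * 54.9)
Rt = 100 * (1 + 0.211365)
Rt = 100 * 1.211365
Rt = 121.136 ohm

121.136 ohm


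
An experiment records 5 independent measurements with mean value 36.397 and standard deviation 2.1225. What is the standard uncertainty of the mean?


The standard uncertainty for Type A evaluation is u = s / sqrt(n).
u = 2.1225 / sqrt(5)
u = 2.1225 / 2.2361
u = 0.9492

0.9492


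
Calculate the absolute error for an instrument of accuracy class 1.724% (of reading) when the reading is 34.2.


Absolute error = (accuracy% / 100) * reading.
Error = (1.724 / 100) * 34.2
Error = 0.01724 * 34.2
Error = 0.5896

0.5896


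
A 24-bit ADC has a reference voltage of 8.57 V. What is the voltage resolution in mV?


The resolution (LSB) of an ADC is Vref / 2^n.
LSB = 8.57 / 2^24
LSB = 8.57 / 16777216
LSB = 5.1e-07 V = 0.00051081 mV

0.00051081 mV


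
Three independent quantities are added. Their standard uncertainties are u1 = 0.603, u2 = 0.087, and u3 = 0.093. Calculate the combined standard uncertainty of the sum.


For a sum of independent quantities, uc = sqrt(u1^2 + u2^2 + u3^2).
uc = sqrt(0.603^2 + 0.087^2 + 0.093^2)
uc = sqrt(0.363609 + 0.007569 + 0.008649)
uc = 0.6163

0.6163


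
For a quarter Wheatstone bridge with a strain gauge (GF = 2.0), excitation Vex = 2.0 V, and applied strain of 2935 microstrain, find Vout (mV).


Quarter bridge output: Vout = (GF * epsilon * Vex) / 4.
Vout = (2.0 * 2935e-6 * 2.0) / 4
Vout = 0.01174 / 4 V
Vout = 0.002935 V = 2.935 mV

2.935 mV


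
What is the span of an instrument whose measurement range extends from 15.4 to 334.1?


Span = upper range - lower range.
Span = 334.1 - (15.4)
Span = 318.7

318.7


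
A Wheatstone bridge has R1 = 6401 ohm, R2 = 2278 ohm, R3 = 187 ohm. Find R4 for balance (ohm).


At balance: R1*R4 = R2*R3, so R4 = R2*R3/R1.
R4 = 2278 * 187 / 6401
R4 = 425986 / 6401
R4 = 66.55 ohm

66.55 ohm


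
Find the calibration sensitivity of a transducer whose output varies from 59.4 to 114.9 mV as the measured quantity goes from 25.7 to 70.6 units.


Sensitivity = (y2 - y1) / (x2 - x1).
S = (114.9 - 59.4) / (70.6 - 25.7)
S = 55.5 / 44.9
S = 1.2361 mV/unit

1.2361 mV/unit


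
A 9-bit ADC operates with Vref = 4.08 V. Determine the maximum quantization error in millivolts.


The maximum quantization error is +/- LSB/2.
LSB = Vref / 2^n = 4.08 / 512 = 0.00796875 V
Max error = LSB / 2 = 0.00796875 / 2 = 0.00398438 V
Max error = 3.9844 mV

3.9844 mV


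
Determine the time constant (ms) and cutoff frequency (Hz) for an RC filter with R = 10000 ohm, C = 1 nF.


Time constant: tau = R * C.
tau = 10000 * 1.00e-09 = 1e-05 s
tau = 0.01 ms
Cutoff frequency: fc = 1 / (2*pi*R*C).
fc = 1 / (2*pi*1e-05) = 15915.49 Hz

tau = 0.01 ms, fc = 15915.49 Hz


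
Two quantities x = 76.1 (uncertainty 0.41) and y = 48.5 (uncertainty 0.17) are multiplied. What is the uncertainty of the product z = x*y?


For a product z = x*y, the relative uncertainty is:
uz/z = sqrt((ux/x)^2 + (uy/y)^2)
Relative uncertainties: ux/x = 0.41/76.1 = 0.005388
uy/y = 0.17/48.5 = 0.003505
z = 76.1 * 48.5 = 3690.8
uz = 3690.8 * sqrt(0.005388^2 + 0.003505^2) = 23.723

23.723


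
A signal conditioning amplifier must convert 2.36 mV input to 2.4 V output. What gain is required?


Gain = Vout / Vin (converting to same units).
G = 2.4 V / 2.36 mV
G = 2400.0 mV / 2.36 mV
G = 1016.95

1016.95


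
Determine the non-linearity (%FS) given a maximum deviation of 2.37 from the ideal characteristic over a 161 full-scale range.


Linearity error = (max deviation / full scale) * 100%.
Linearity = (2.37 / 161) * 100
Linearity = 1.472 %FS

1.472 %FS


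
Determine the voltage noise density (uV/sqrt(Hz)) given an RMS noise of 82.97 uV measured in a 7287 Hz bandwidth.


Noise spectral density = Vrms / sqrt(BW).
NSD = 82.97 / sqrt(7287)
NSD = 82.97 / 85.3639
NSD = 0.972 uV/sqrt(Hz)

0.972 uV/sqrt(Hz)


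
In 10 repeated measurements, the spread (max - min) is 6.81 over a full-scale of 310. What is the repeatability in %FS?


Repeatability = (spread / full scale) * 100%.
R = (6.81 / 310) * 100
R = 2.197 %FS

2.197 %FS


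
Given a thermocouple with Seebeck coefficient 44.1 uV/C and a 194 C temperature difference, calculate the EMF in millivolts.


The thermocouple output V = sensitivity * dT.
V = 44.1 uV/C * 194 C
V = 8555.4 uV
V = 8.555 mV

8.555 mV


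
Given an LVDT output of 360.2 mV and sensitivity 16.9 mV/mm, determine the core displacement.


Displacement = Vout / sensitivity.
d = 360.2 / 16.9
d = 21.314 mm

21.314 mm


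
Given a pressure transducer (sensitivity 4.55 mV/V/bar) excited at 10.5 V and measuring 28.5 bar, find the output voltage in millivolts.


Output = sensitivity * Vex * P.
Vout = 4.55 * 10.5 * 28.5
Vout = 47.775 * 28.5
Vout = 1361.59 mV

1361.59 mV


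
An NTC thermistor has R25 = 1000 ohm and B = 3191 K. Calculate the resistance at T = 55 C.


NTC thermistor equation: Rt = R25 * exp(B * (1/T - 1/T25)).
T in Kelvin: 328.15 K, T25 = 298.15 K
1/T - 1/T25 = 1/328.15 - 1/298.15 = -0.00030663
B * (1/T - 1/T25) = 3191 * -0.00030663 = -0.9785
Rt = 1000 * exp(-0.9785) = 375.9 ohm

375.9 ohm


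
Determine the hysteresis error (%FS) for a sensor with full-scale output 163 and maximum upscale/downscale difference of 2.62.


Hysteresis = (max difference / full scale) * 100%.
H = (2.62 / 163) * 100
H = 1.607 %FS

1.607 %FS


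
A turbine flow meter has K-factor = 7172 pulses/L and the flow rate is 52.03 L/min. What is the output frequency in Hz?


Frequency = K * Q / 60 (converting L/min to L/s).
f = 7172 * 52.03 / 60
f = 373159.16 / 60
f = 6219.32 Hz

6219.32 Hz


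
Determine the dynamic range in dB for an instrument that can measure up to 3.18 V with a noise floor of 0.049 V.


Dynamic range = 20 * log10(Vmax / Vnoise).
DR = 20 * log10(3.18 / 0.049)
DR = 20 * log10(64.9)
DR = 36.24 dB

36.24 dB


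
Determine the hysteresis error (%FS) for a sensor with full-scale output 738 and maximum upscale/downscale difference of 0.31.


Hysteresis = (max difference / full scale) * 100%.
H = (0.31 / 738) * 100
H = 0.042 %FS

0.042 %FS


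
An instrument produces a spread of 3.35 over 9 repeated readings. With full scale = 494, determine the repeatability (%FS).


Repeatability = (spread / full scale) * 100%.
R = (3.35 / 494) * 100
R = 0.678 %FS

0.678 %FS


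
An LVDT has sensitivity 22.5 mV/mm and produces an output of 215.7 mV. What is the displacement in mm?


Displacement = Vout / sensitivity.
d = 215.7 / 22.5
d = 9.587 mm

9.587 mm
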